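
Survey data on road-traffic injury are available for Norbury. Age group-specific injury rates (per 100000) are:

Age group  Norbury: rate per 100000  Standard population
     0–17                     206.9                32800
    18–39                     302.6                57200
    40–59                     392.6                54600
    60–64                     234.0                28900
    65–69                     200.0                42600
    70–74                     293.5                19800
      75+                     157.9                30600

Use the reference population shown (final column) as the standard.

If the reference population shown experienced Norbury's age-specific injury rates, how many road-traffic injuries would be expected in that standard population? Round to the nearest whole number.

Expected road-traffic injuries = Σ (standard pop × age-specific rate ÷ 100000)
= 32800×206.9/100000 + 57200×302.6/100000 + 54600×392.6/100000 + 28900×234.0/100000 + 42600×200.0/100000 + 19800×293.5/100000 + 30600×157.9/100000
= 67.86 + 173.09 + 214.36 + 67.63 + 85.20 + 58.11 + 48.32 = 714.57.

715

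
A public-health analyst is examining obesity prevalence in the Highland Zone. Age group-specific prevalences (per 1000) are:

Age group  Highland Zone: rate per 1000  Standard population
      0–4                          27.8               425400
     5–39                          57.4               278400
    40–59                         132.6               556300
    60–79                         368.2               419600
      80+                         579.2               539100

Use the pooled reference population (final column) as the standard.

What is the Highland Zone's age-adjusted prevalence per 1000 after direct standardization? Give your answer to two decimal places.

Standard total = 2218800; weights = 0.1917, 0.1255, 0.2507, 0.1891, 0.2430.
Standardized rate: 0.1917×27.8 + 0.1255×57.4 + 0.2507×132.6 + 0.1891×368.2 + 0.2430×579.2 = 256.1362 per 1000.

256.14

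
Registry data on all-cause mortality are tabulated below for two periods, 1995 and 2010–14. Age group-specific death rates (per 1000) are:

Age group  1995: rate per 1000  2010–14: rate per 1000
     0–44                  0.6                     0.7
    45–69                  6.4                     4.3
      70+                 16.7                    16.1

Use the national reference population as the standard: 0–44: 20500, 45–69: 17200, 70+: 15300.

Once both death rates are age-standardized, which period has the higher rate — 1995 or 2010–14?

1995

Standard total = 53000; weights = 0.3868, 0.3245, 0.2887.
1995: 0.3868×0.6 + 0.3245×6.4 + 0.2887×16.7 = 7.1300 per 1000.
2010–14: 0.3868×0.7 + 0.3245×4.3 + 0.2887×16.1 = 6.3140 per 1000.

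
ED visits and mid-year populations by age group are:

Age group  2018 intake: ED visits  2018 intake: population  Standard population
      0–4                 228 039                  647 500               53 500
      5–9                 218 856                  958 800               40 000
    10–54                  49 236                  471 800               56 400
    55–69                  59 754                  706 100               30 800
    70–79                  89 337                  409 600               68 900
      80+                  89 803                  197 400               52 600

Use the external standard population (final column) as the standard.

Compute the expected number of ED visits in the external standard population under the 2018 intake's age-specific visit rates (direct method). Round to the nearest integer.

Age-specific rates per 1 000 for the 2018 intake: 352.184, 228.260, 104.358, 84.625, 218.108, 454.929.
Expected ED visits = Σ (standard pop × age-specific rate ÷ 1 000)
= 53 500×352.184/1 000 + 40 000×228.260/1 000 + 56 400×104.358/1 000 + 30 800×84.625/1 000 + 68 900×218.108/1 000 + 52 600×454.929/1 000
= 18841.83 + 9130.41 + 5885.78 + 2606.46 + 15027.64 + 23929.27 = 75421.39.

75421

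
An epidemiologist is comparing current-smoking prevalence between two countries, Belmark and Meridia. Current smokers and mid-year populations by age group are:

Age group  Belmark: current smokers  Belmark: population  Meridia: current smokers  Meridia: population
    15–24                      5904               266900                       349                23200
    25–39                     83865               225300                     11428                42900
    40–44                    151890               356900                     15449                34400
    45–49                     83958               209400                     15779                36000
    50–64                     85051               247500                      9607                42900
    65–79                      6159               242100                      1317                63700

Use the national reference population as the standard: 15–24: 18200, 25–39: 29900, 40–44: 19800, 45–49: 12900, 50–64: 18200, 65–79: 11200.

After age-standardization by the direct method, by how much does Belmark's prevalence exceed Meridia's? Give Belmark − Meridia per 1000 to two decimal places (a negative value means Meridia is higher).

41.54

Age-specific rates per 1000 for Belmark: 22.121, 372.237, 425.581, 400.946, 343.640, 25.440.
For Meridia: 15.043, 266.387, 449.099, 438.306, 223.939, 20.675.
Standard total = 110200; weights = 0.1652, 0.2713, 0.1797, 0.1171, 0.1652, 0.1016.
Belmark: 0.1652×22.121 + 0.2713×372.237 + 0.1797×425.581 + 0.1171×400.946 + 0.1652×343.640 + 0.1016×25.440 = 287.3900 per 1000.
Meridia: 0.1652×15.043 + 0.2713×266.387 + 0.1797×449.099 + 0.1171×438.306 + 0.1652×223.939 + 0.1016×20.675 = 245.8467 per 1000.
Difference = 287.3900 − 245.8467 = 41.5432.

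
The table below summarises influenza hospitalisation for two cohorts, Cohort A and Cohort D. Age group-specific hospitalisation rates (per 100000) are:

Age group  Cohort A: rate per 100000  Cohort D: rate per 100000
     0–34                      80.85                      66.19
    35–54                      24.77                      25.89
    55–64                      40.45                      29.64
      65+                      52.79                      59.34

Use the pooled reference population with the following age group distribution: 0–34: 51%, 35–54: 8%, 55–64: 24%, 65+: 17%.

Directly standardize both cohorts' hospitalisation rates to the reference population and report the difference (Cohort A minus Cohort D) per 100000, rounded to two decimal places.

8.87

Standard weights: 0.51, 0.08, 0.24, 0.17.
Cohort A: 0.5100×80.85 + 0.0800×24.77 + 0.2400×40.45 + 0.1700×52.79 = 61.8974 per 100000.
Cohort D: 0.5100×66.19 + 0.0800×25.89 + 0.2400×29.64 + 0.1700×59.34 = 53.0295 per 100000.
Difference = 61.8974 − 53.0295 = 8.8679.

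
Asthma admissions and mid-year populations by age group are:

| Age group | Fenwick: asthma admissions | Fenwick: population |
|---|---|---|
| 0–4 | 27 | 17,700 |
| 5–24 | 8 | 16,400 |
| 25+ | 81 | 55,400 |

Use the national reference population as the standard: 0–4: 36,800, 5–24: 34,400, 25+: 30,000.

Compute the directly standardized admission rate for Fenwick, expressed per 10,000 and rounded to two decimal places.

11.54

Age-specific rates per 10,000 for Fenwick: 15.25, 4.88, 14.62.
Standard total = 101,200; weights = 0.3636, 0.3399, 0.2964.
Standardized rate: 0.3636×15.25 + 0.3399×4.88 + 0.2964×14.62 = 11.5394 per 10,000.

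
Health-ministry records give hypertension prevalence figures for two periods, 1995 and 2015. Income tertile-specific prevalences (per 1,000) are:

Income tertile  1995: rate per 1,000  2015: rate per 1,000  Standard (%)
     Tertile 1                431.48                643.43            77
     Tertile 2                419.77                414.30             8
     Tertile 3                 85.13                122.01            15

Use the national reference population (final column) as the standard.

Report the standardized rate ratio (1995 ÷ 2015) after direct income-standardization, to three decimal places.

0.692

Standard weights: 0.77, 0.08, 0.15.
1995: 0.7700×431.48 + 0.0800×419.77 + 0.1500×85.13 = 378.5907 per 1,000.
2015: 0.7700×643.43 + 0.0800×414.30 + 0.1500×122.01 = 546.8866 per 1,000.
Ratio = 378.5907 ÷ 546.8866 = 0.69227.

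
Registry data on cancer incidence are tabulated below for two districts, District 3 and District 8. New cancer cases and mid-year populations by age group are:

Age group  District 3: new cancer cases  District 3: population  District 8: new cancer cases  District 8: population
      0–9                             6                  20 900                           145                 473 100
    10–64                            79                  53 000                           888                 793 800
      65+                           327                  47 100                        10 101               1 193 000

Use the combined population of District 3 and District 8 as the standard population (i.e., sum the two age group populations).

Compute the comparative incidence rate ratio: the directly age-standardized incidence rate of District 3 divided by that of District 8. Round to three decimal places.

0.863

Age-specific rates per 100 000 for District 3: 28.71, 149.06, 694.27.
For District 8: 30.65, 111.87, 846.69.
Combined standard total = 2 580 900; weights = 0.1914, 0.3281, 0.4805.
District 3: 0.1914×28.71 + 0.3281×149.06 + 0.4805×694.27 = 387.9903 per 100 000.
District 8: 0.1914×30.65 + 0.3281×111.87 + 0.4805×846.69 = 449.3969 per 100 000.
Ratio = 387.9903 ÷ 449.3969 = 0.86336.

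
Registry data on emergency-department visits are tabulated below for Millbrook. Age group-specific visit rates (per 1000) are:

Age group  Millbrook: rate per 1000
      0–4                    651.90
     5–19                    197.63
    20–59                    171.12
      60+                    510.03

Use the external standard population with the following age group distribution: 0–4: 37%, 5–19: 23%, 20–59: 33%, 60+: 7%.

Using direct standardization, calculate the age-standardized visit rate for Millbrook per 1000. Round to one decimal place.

378.8

Standard weights: 0.37, 0.23, 0.33, 0.07.
Standardized rate: 0.3700×651.90 + 0.2300×197.63 + 0.3300×171.12 + 0.0700×510.03 = 378.8296 per 1000.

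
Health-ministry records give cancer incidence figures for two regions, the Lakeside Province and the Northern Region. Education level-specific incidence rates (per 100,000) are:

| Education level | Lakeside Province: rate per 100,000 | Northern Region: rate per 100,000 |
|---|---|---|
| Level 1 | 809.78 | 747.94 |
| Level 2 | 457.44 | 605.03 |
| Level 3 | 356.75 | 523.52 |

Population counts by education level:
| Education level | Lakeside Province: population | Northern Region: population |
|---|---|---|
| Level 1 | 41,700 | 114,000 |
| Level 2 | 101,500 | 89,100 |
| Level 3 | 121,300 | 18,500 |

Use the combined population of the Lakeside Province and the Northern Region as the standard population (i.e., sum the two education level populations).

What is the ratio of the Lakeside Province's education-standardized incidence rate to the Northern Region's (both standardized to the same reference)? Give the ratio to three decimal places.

Combined standard total = 486,100; weights = 0.3203, 0.3921, 0.2876.
The Lakeside Province: 0.3203×809.78 + 0.3921×457.44 + 0.2876×356.75 = 541.3381 per 100,000.
The Northern Region: 0.3203×747.94 + 0.3921×605.03 + 0.2876×523.52 = 627.3628 per 100,000.
Ratio = 541.3381 ÷ 627.3628 = 0.86288.

0.863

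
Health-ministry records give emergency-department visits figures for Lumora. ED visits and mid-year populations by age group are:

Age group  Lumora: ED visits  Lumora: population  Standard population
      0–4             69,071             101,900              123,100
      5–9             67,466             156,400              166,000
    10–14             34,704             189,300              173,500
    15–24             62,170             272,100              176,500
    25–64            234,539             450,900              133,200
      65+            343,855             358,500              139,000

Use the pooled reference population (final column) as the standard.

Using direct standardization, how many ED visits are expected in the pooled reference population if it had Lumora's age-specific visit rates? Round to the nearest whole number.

429789

Age-specific rates per 1,000 for Lumora: 677.831, 431.368, 183.328, 228.482, 520.157, 959.149.
Expected ED visits = Σ (standard pop × age-specific rate ÷ 1,000)
= 123,100×677.831/1,000 + 166,000×431.368/1,000 + 173,500×183.328/1,000 + 176,500×228.482/1,000 + 133,200×520.157/1,000 + 139,000×959.149/1,000
= 83441.02 + 71607.14 + 31807.42 + 40327.10 + 69284.97 + 133321.74 = 429789.40.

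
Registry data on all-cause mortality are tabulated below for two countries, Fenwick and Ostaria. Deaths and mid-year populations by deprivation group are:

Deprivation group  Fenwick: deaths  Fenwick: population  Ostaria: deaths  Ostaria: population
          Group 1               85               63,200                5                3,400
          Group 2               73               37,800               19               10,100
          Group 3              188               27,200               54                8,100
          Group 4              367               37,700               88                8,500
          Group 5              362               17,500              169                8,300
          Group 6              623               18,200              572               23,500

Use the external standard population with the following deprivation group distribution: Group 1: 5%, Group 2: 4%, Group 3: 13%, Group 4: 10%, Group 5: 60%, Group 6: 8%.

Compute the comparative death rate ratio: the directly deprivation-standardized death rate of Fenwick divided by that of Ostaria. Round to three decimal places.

Deprivation-specific rates per 1,000 for Fenwick: 1.345, 1.931, 6.912, 9.735, 20.686, 34.231.
For Ostaria: 1.471, 1.881, 6.667, 10.353, 20.361, 24.340.
Standard weights: 0.05, 0.04, 0.13, 0.10, 0.60, 0.08.
Fenwick: 0.0500×1.345 + 0.0400×1.931 + 0.1300×6.912 + 0.1000×9.735 + 0.6000×20.686 + 0.0800×34.231 = 17.1664 per 1,000.
Ostaria: 0.0500×1.471 + 0.0400×1.881 + 0.1300×6.667 + 0.1000×10.353 + 0.6000×20.361 + 0.0800×24.340 = 16.2148 per 1,000.
Ratio = 17.1664 ÷ 16.2148 = 1.05868.

1.059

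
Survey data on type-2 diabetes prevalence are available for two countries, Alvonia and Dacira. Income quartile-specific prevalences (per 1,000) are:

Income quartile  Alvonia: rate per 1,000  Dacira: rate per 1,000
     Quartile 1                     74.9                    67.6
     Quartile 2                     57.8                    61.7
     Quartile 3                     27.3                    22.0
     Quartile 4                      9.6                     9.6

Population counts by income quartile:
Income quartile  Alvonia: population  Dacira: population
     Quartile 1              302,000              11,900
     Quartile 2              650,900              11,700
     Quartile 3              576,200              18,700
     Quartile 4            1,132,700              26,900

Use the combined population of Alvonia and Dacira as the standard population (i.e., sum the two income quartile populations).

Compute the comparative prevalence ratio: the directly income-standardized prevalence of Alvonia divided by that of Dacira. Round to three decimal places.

1.033

Combined standard total = 2,731,000; weights = 0.1149, 0.2426, 0.2178, 0.4246.
Alvonia: 0.1149×74.9 + 0.2426×57.8 + 0.2178×27.3 + 0.4246×9.6 = 32.6556 per 1,000.
Dacira: 0.1149×67.6 + 0.2426×61.7 + 0.2178×22.0 + 0.4246×9.6 = 31.6082 per 1,000.
Ratio = 32.6556 ÷ 31.6082 = 1.03314.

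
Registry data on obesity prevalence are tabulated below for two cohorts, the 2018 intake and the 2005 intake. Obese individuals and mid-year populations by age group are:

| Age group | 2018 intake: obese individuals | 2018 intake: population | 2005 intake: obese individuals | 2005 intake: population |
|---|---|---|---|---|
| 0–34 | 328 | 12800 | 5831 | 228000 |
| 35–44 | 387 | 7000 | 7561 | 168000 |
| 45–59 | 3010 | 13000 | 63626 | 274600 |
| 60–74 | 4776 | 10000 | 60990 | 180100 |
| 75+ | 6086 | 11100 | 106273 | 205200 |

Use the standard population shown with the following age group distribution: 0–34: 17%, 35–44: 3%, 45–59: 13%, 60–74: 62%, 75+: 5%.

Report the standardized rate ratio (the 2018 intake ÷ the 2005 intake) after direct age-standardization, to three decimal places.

Age-specific rates per 1000 for the 2018 intake: 25.625, 55.286, 231.538, 477.600, 548.288.
For the 2005 intake: 25.575, 45.006, 231.704, 338.645, 517.900.
Standard weights: 0.17, 0.03, 0.13, 0.62, 0.05.
The 2018 intake: 0.1700×25.625 + 0.0300×55.286 + 0.1300×231.538 + 0.6200×477.600 + 0.0500×548.288 = 359.6412 per 1000.
The 2005 intake: 0.1700×25.575 + 0.0300×45.006 + 0.1300×231.704 + 0.6200×338.645 + 0.0500×517.900 = 271.6744 per 1000.
Ratio = 359.6412 ÷ 271.6744 = 1.32380.

1.324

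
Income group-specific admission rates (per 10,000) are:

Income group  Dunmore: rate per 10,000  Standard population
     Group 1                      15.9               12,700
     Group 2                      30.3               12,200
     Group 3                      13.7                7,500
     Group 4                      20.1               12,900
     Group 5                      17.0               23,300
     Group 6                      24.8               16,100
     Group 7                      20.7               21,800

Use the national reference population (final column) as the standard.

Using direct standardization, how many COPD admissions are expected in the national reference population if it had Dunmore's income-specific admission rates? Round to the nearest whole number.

Expected COPD admissions = Σ (standard pop × income-specific rate ÷ 10,000)
= 12,700×15.9/10,000 + 12,200×30.3/10,000 + 7,500×13.7/10,000 + 12,900×20.1/10,000 + 23,300×17.0/10,000 + 16,100×24.8/10,000 + 21,800×20.7/10,000
= 20.19 + 36.97 + 10.28 + 25.93 + 39.61 + 39.93 + 45.13 = 218.03.

218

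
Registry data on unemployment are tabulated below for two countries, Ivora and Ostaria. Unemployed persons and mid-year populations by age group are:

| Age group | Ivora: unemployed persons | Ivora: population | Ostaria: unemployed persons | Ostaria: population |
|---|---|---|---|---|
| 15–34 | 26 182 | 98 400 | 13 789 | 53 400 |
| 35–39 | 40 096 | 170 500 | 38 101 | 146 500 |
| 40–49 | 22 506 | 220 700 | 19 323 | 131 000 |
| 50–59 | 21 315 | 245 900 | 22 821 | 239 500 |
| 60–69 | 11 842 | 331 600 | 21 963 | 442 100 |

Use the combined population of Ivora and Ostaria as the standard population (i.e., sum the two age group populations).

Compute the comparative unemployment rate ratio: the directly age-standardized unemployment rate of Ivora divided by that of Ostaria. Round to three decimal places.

Age-specific rates per 1 000 for Ivora: 266.077, 235.167, 101.976, 86.682, 35.712.
For Ostaria: 258.221, 260.075, 147.504, 95.286, 49.679.
Combined standard total = 2 079 600; weights = 0.0730, 0.1524, 0.1691, 0.2334, 0.3720.
Ivora: 0.0730×266.077 + 0.1524×235.167 + 0.1691×101.976 + 0.2334×86.682 + 0.3720×35.712 = 106.0342 per 1 000.
Ostaria: 0.0730×258.221 + 0.1524×260.075 + 0.1691×147.504 + 0.2334×95.286 + 0.3720×49.679 = 124.1619 per 1 000.
Ratio = 106.0342 ÷ 124.1619 = 0.85400.

0.854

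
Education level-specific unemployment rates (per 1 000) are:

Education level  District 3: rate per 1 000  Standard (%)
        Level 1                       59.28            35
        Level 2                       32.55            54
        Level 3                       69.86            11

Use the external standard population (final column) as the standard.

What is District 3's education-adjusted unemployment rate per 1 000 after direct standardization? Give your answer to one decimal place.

Standard weights: 0.35, 0.54, 0.11.
Standardized rate: 0.3500×59.28 + 0.5400×32.55 + 0.1100×69.86 = 46.0096 per 1 000.

46.0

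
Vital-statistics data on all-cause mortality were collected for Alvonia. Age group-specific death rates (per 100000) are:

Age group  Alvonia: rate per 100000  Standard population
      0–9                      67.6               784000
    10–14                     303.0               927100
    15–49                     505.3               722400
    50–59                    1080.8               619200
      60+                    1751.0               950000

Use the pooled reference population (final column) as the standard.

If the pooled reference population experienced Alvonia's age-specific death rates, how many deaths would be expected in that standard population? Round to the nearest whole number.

Expected deaths = Σ (standard pop × age-specific rate ÷ 100000)
= 784000×67.6/100000 + 927100×303.0/100000 + 722400×505.3/100000 + 619200×1080.8/100000 + 950000×1751.0/100000
= 529.98 + 2809.11 + 3650.29 + 6692.31 + 16634.50 = 30316.20.

30316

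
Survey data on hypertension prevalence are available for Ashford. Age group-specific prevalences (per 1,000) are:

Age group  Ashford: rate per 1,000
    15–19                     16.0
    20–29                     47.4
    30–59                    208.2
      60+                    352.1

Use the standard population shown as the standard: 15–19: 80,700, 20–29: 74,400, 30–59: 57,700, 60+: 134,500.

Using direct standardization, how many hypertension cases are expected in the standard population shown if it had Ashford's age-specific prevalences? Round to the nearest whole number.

64188

Expected hypertension cases = Σ (standard pop × age-specific rate ÷ 1,000)
= 80,700×16.0/1,000 + 74,400×47.4/1,000 + 57,700×208.2/1,000 + 134,500×352.1/1,000
= 1291.20 + 3526.56 + 12013.14 + 47357.45 = 64188.35.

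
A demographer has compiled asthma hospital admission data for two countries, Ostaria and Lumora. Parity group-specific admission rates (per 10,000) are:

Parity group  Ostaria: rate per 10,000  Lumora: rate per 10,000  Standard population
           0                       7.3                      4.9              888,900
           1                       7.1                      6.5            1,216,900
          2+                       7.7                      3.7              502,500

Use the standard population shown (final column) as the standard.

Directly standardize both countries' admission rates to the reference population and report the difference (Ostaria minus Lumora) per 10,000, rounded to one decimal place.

Standard total = 2,608,300; weights = 0.3408, 0.4665, 0.1927.
Ostaria: 0.3408×7.3 + 0.4665×7.1 + 0.1927×7.7 = 7.2838 per 10,000.
Lumora: 0.3408×4.9 + 0.4665×6.5 + 0.1927×3.7 = 5.4153 per 10,000.
Difference = 7.2838 − 5.4153 = 1.8685.

1.9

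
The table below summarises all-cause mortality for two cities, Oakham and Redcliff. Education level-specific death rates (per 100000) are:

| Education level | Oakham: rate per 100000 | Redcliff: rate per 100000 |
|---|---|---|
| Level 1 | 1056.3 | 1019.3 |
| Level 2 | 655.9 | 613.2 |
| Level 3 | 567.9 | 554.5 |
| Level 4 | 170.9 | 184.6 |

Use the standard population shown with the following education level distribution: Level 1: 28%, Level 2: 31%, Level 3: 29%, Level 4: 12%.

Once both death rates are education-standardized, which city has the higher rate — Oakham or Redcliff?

Oakham

Standard weights: 0.28, 0.31, 0.29, 0.12.
Oakham: 0.2800×1056.3 + 0.3100×655.9 + 0.2900×567.9 + 0.1200×170.9 = 684.2920 per 100000.
Redcliff: 0.2800×1019.3 + 0.3100×613.2 + 0.2900×554.5 + 0.1200×184.6 = 658.4530 per 100000.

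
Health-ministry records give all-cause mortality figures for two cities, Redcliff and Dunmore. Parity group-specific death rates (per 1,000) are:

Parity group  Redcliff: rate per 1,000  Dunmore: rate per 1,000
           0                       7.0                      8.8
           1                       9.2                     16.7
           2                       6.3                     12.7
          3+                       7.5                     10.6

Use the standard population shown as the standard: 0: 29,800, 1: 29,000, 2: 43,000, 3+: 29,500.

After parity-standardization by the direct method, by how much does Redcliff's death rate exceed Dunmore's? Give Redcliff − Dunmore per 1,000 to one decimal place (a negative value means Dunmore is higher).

-4.9

Standard total = 131,300; weights = 0.2270, 0.2209, 0.3275, 0.2247.
Redcliff: 0.2270×7.0 + 0.2209×9.2 + 0.3275×6.3 + 0.2247×7.5 = 7.3690 per 1,000.
Dunmore: 0.2270×8.8 + 0.2209×16.7 + 0.3275×12.7 + 0.2247×10.6 = 12.2265 per 1,000.
Difference = 7.3690 − 12.2265 = -4.8575.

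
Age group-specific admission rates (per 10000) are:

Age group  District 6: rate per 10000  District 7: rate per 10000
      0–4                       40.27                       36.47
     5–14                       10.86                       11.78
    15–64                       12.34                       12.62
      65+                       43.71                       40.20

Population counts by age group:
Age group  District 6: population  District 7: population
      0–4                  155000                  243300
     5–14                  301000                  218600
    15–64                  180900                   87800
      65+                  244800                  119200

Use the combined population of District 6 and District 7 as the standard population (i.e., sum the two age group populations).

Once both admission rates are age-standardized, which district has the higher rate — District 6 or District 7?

Combined standard total = 1550600; weights = 0.2569, 0.3351, 0.1733, 0.2347.
District 6: 0.2569×40.27 + 0.3351×10.86 + 0.1733×12.34 + 0.2347×43.71 = 26.3824 per 10000.
District 7: 0.2569×36.47 + 0.3351×11.78 + 0.1733×12.62 + 0.2347×40.20 = 24.9392 per 10000.
The crude rates (25.45 vs 25.94) would put District 7 higher, but that reflects its age composition; once standardized to a common age structure, District 6 has the higher underlying rate.

District 6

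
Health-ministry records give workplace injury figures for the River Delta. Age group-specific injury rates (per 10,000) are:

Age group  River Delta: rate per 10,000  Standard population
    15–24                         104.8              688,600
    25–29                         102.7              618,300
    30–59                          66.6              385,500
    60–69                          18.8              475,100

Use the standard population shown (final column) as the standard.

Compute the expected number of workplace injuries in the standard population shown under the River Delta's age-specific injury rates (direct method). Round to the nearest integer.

Expected workplace injuries = Σ (standard pop × age-specific rate ÷ 10,000)
= 688,600×104.8/10,000 + 618,300×102.7/10,000 + 385,500×66.6/10,000 + 475,100×18.8/10,000
= 7216.53 + 6349.94 + 2567.43 + 893.19 = 17027.09.

17027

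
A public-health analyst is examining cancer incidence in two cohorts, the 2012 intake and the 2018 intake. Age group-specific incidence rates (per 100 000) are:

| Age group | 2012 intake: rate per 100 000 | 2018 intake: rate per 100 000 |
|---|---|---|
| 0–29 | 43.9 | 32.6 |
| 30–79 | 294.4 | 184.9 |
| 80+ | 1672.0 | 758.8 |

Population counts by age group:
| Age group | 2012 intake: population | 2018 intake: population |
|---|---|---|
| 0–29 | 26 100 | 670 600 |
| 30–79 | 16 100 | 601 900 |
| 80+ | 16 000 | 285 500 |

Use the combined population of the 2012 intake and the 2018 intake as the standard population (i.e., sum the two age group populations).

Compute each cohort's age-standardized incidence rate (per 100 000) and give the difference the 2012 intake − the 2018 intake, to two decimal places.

Combined standard total = 1 616 200; weights = 0.4311, 0.3824, 0.1865.
The 2012 intake: 0.4311×43.9 + 0.3824×294.4 + 0.1865×1672.0 = 443.4057 per 100 000.
The 2018 intake: 0.4311×32.6 + 0.3824×184.9 + 0.1865×758.8 = 226.3079 per 100 000.
Difference = 443.4057 − 226.3079 = 217.0978.

217.10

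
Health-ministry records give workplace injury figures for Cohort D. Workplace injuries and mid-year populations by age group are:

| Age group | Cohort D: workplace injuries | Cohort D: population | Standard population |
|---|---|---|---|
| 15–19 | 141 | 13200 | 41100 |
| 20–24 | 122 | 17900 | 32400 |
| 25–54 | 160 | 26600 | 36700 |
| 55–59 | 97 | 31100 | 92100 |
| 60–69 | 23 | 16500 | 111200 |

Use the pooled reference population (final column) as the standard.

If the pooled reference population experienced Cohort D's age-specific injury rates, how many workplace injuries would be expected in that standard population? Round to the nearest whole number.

Age-specific rates per 10000 for Cohort D: 106.82, 68.16, 60.15, 31.19, 13.94.
Expected workplace injuries = Σ (standard pop × age-specific rate ÷ 10000)
= 41100×106.82/10000 + 32400×68.16/10000 + 36700×60.15/10000 + 92100×31.19/10000 + 111200×13.94/10000
= 439.02 + 220.83 + 220.75 + 287.26 + 155.01 = 1322.86.

1323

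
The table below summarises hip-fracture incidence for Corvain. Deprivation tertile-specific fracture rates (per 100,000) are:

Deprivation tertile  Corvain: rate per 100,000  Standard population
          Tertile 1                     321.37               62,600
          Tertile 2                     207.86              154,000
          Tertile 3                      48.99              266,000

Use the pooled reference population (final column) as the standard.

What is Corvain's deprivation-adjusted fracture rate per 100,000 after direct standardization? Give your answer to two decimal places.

Standard total = 482,600; weights = 0.1297, 0.3191, 0.5512.
Standardized rate: 0.1297×321.37 + 0.3191×207.86 + 0.5512×48.99 = 135.0177 per 100,000.

135.02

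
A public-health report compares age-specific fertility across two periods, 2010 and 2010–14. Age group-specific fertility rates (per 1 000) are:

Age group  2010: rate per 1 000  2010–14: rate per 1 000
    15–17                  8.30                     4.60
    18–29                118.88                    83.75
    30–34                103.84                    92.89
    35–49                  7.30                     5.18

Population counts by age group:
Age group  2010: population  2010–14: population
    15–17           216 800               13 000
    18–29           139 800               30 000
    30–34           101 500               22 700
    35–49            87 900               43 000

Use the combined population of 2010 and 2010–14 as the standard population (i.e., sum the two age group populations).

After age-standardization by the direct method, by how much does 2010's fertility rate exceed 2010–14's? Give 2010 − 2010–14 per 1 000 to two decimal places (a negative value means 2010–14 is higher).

12.91

Combined standard total = 654 700; weights = 0.3510, 0.2594, 0.1897, 0.1999.
2010: 0.3510×8.30 + 0.2594×118.88 + 0.1897×103.84 + 0.1999×7.30 = 54.9040 per 1 000.
2010–14: 0.3510×4.60 + 0.2594×83.75 + 0.1897×92.89 + 0.1999×5.18 = 41.9930 per 1 000.
Difference = 54.9040 − 41.9930 = 12.9110.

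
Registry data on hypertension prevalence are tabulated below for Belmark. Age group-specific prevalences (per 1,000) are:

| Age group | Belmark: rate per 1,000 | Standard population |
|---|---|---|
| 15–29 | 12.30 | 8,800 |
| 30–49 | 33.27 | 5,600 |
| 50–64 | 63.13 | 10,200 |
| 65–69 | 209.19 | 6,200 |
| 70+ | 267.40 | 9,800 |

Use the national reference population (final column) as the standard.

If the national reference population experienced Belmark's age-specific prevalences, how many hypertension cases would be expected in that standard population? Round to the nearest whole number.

4856

Expected hypertension cases = Σ (standard pop × age-specific rate ÷ 1,000)
= 8,800×12.30/1,000 + 5,600×33.27/1,000 + 10,200×63.13/1,000 + 6,200×209.19/1,000 + 9,800×267.40/1,000
= 108.24 + 186.31 + 643.93 + 1296.98 + 2620.52 = 4855.98.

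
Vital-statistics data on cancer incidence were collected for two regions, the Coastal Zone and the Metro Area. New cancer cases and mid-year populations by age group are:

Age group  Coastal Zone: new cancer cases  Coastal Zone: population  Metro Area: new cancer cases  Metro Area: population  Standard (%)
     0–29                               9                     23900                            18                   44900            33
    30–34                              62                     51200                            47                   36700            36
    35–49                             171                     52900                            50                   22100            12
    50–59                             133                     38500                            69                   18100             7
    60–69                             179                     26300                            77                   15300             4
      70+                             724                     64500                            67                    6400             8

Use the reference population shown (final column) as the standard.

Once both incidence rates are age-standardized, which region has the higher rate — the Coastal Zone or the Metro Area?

Coastal Zone

Age-specific rates per 100000 for the Coastal Zone: 37.66, 121.09, 323.25, 345.45, 680.61, 1122.48.
For the Metro Area: 40.09, 128.07, 226.24, 381.22, 503.27, 1046.88.
Standard weights: 0.33, 0.36, 0.12, 0.07, 0.04, 0.08.
The Coastal Zone: 0.3300×37.66 + 0.3600×121.09 + 0.1200×323.25 + 0.0700×345.45 + 0.0400×680.61 + 0.0800×1122.48 = 236.0153 per 100000.
The Metro Area: 0.3300×40.09 + 0.3600×128.07 + 0.1200×226.24 + 0.0700×381.22 + 0.0400×503.27 + 0.0800×1046.88 = 217.0481 per 100000.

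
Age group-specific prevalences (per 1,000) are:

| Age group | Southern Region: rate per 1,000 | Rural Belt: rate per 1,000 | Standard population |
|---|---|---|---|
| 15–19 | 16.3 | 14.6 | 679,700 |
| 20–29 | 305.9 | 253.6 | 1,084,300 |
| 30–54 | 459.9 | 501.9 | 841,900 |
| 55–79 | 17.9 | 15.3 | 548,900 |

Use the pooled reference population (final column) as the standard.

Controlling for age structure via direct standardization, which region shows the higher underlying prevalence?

Standard total = 3,154,800; weights = 0.2154, 0.3437, 0.2669, 0.1740.
The Southern Region: 0.2154×16.3 + 0.3437×305.9 + 0.2669×459.9 + 0.1740×17.9 = 234.4940 per 1,000.
The Rural Belt: 0.2154×14.6 + 0.3437×253.6 + 0.2669×501.9 + 0.1740×15.3 = 226.9082 per 1,000.

Southern Region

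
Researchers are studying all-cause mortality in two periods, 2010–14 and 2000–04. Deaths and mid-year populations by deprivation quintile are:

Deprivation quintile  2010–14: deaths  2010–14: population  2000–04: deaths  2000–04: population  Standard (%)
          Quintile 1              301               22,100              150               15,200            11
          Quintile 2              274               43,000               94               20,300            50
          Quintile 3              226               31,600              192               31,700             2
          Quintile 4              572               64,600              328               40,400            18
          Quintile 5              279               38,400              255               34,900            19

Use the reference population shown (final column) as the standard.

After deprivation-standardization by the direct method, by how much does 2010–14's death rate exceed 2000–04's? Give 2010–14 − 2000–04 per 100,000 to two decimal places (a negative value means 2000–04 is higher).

Deprivation-specific rates per 100,000 for 2010–14: 1361.99, 637.21, 715.19, 885.45, 726.56.
For 2000–04: 986.84, 463.05, 605.68, 811.88, 730.66.
Standard weights: 0.11, 0.50, 0.02, 0.18, 0.19.
2010–14: 0.1100×1361.99 + 0.5000×637.21 + 0.0200×715.19 + 0.1800×885.45 + 0.1900×726.56 = 780.1551 per 100,000.
2000–04: 0.1100×986.84 + 0.5000×463.05 + 0.0200×605.68 + 0.1800×811.88 + 0.1900×730.66 = 637.1571 per 100,000.
Difference = 780.1551 − 637.1571 = 142.9980.

143.00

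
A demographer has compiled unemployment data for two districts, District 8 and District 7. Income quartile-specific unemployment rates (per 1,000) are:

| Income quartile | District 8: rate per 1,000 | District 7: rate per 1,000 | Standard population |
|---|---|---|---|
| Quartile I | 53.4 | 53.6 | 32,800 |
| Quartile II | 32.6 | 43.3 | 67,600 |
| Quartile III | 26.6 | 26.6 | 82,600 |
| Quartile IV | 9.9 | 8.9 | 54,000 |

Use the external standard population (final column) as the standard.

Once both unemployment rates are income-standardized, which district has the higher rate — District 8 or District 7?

Standard total = 237,000; weights = 0.1384, 0.2852, 0.3485, 0.2278.
District 8: 0.1384×53.4 + 0.2852×32.6 + 0.3485×26.6 + 0.2278×9.9 = 28.2154 per 1,000.
District 7: 0.1384×53.6 + 0.2852×43.3 + 0.3485×26.6 + 0.2278×8.9 = 31.0672 per 1,000.

District 7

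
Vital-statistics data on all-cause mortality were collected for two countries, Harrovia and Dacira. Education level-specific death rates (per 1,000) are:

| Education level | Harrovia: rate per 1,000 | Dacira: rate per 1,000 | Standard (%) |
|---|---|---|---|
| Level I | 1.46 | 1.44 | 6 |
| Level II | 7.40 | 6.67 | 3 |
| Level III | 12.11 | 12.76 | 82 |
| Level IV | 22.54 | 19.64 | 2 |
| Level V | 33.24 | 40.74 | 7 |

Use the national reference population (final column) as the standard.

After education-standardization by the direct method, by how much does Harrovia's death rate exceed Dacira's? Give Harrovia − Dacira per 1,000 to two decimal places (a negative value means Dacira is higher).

-0.98

Standard weights: 0.06, 0.03, 0.82, 0.02, 0.07.
Harrovia: 0.0600×1.46 + 0.0300×7.40 + 0.8200×12.11 + 0.0200×22.54 + 0.0700×33.24 = 13.0174 per 1,000.
Dacira: 0.0600×1.44 + 0.0300×6.67 + 0.8200×12.76 + 0.0200×19.64 + 0.0700×40.74 = 13.9943 per 1,000.
Difference = 13.0174 − 13.9943 = -0.9769.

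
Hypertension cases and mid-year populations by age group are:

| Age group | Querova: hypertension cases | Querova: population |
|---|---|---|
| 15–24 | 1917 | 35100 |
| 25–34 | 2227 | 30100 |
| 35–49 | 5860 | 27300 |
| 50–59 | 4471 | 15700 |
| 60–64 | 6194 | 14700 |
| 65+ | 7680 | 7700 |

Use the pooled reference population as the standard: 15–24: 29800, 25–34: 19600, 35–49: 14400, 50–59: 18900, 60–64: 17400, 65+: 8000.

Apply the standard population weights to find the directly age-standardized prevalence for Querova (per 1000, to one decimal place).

248.5

Age-specific rates per 1000 for Querova: 54.615, 73.987, 214.652, 284.777, 421.361, 997.403.
Standard total = 108100; weights = 0.2757, 0.1813, 0.1332, 0.1748, 0.1610, 0.0740.
Standardized rate: 0.2757×54.615 + 0.1813×73.987 + 0.1332×214.652 + 0.1748×284.777 + 0.1610×421.361 + 0.0740×997.403 = 248.4907 per 1000.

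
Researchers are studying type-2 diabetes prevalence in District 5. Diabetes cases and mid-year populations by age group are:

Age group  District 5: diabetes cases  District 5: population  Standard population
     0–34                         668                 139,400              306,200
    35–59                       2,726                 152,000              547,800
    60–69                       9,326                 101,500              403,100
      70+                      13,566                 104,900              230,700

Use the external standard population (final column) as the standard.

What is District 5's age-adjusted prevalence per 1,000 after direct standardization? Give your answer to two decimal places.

52.54

Age-specific rates per 1,000 for District 5: 4.792, 17.934, 91.882, 129.323.
Standard total = 1,487,800; weights = 0.2058, 0.3682, 0.2709, 0.1551.
Standardized rate: 0.2058×4.792 + 0.3682×17.934 + 0.2709×91.882 + 0.1551×129.323 = 52.5367 per 1,000.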